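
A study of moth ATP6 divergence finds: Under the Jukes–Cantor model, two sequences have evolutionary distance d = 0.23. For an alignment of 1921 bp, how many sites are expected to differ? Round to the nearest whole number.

Invert JC69: p = (3/4)(1 − e^(−4d/3)) = 0.75 × (1 − e^(-0.306667)) = 0.75 × (1 − 0.735896) = 0.198078.
Expected differing sites = pL ≈ 0.198078 × 1921 = 380.507838 ≈ 381.

381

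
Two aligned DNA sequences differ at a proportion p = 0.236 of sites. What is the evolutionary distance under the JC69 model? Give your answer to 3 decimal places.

d = −(3/4) ln(1 − 4p/3) = −0.75 ln(1 − 0.314667) = −0.75 ln(0.685333)
  = −0.75 × (-0.377850) = 0.283388 substitutions/site.

0.283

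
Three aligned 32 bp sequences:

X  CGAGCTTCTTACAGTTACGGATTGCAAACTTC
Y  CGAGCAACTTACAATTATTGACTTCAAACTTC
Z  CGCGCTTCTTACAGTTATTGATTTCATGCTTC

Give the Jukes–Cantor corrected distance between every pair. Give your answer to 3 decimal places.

X–Y: 7/32 sites differ → p = 0.21875, d = −0.75 ln(1 − 0.291667) = 0.258631 ≈ 0.259.
X–Z: 6/32 sites differ → p = 0.1875, d = −0.75 ln(1 − 0.25) = 0.215762 ≈ 0.216.
Y–Z: 7/32 sites differ → p = 0.21875, d = −0.75 ln(1 − 0.291667) = 0.258631 ≈ 0.259.

d(X,Y) = 0.259, d(X,Z) = 0.216, d(Y,Z) = 0.259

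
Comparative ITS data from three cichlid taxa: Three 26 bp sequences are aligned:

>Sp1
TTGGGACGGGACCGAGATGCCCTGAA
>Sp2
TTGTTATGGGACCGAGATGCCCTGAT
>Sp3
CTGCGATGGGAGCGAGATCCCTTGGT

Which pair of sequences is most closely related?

Sp1–Sp2: 4/26 differ, p = 0.154, d = 0.172.
Sp1–Sp3: 8/26 differ, p = 0.308, d = 0.396.
Sp2–Sp3: 7/26 differ, p = 0.269, d = 0.334.
The smallest distance is between Sp1 and Sp2.

Sp1 and Sp2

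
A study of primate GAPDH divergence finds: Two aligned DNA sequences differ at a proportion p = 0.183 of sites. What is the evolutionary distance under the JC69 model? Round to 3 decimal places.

d = −(3/4) ln(1 − 4p/3) = −0.75 ln(1 − 0.244) = −0.75 ln(0.756)
  = −0.75 × (-0.279714) = 0.209786 substitutions/site.

0.210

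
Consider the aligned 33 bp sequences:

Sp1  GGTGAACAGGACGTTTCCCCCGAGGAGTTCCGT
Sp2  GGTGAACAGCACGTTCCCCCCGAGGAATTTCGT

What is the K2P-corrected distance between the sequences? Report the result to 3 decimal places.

0.135

Of 33 sites, 3 differences are transitions and 1 are transversions, so P = 3/33 ≈ 0.090909 and Q = 1/33 ≈ 0.030303.
Under the Kimura two-parameter model, d = −½ ln(1 − 2P − Q) − ¼ ln(1 − 2Q).
1 − 2P − Q = 0.787879, giving −½ ln(0.787879) = 0.119205.
1 − 2Q = 0.939394, giving −¼ ln(0.939394) = 0.015630.
d = 0.119205 + 0.015630 = 0.134835.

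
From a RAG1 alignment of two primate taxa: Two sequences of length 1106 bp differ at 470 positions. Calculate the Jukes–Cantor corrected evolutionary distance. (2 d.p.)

0.63

p = 470/1106 ≈ 0.424955.
d = −(3/4) ln(1 − 4p/3) = −0.75 ln(1 − 0.566607) = −0.75 ln(0.433393)
  = −0.75 × (-0.836110) = 0.627083 substitutions/site.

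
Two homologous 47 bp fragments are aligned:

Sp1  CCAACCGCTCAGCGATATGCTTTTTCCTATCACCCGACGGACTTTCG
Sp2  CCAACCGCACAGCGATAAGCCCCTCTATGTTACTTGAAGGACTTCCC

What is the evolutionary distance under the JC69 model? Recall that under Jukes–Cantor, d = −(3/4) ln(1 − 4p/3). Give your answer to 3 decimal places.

The sequences differ at 15 of 47 sites, so p = 15/47 ≈ 0.319149.
d = −(3/4) ln(1 − 4p/3) = −0.75 ln(1 − 0.425532) = −0.75 ln(0.574468)
  = −0.75 × (-0.554311) = 0.415733 substitutions/site.

0.416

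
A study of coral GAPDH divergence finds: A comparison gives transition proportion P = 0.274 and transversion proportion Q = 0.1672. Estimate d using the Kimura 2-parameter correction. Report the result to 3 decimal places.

Under the Kimura two-parameter model, d = −½ ln(1 − 2P − Q) − ¼ ln(1 − 2Q).
1 − 2P − Q = 0.2848, giving −½ ln(0.2848) = 0.627984.
1 − 2Q = 0.6656, giving −¼ ln(0.6656) = 0.101767.
d = 0.627984 + 0.101767 = 0.729751.

0.730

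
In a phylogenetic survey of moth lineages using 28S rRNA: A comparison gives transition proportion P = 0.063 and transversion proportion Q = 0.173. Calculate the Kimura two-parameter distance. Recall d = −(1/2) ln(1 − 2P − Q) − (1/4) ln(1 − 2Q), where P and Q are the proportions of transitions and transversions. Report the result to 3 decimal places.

0.284

Under the Kimura two-parameter model, d = −½ ln(1 − 2P − Q) − ¼ ln(1 − 2Q).
1 − 2P − Q = 0.701, giving −½ ln(0.701) = 0.177624.
1 − 2Q = 0.654, giving −¼ ln(0.654) = 0.106162.
d = 0.177624 + 0.106162 = 0.283786.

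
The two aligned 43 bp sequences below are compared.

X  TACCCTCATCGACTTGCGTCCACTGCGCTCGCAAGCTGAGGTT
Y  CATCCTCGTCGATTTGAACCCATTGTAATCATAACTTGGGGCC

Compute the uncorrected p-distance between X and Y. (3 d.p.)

0.419

The sequences differ at 18 of 43 positions.
p = 18/43 = 0.418604… ≈ 0.419 (to 3 d.p.).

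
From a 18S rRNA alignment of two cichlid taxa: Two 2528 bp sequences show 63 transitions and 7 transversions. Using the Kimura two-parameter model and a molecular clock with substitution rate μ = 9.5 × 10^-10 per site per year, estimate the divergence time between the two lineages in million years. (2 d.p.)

P = 63/2528 ≈ 0.024921 and Q = 7/2528 ≈ 0.002769.
Under the Kimura two-parameter model, d = −½ ln(1 − 2P − Q) − ¼ ln(1 − 2Q).
1 − 2P − Q = 0.947389, giving −½ ln(0.947389) = 0.027023.
1 − 2Q = 0.994462, giving −¼ ln(0.994462) = 0.001388.
d = 0.027023 + 0.001388 = 0.028411.
Under a molecular clock d = 2μt, so t = d/(2μ) = 0.028411 / (2 × 9.5 × 10^-10) = 14.95 million years.

14.95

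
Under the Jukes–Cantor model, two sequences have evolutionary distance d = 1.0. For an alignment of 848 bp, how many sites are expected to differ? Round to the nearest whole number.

468

Invert JC69: p = (3/4)(1 − e^(−4d/3)) = 0.75 × (1 − e^(-1.333333)) = 0.75 × (1 − 0.263597) = 0.552302.
Expected differing sites = pL ≈ 0.552302 × 848 = 468.352096 ≈ 468.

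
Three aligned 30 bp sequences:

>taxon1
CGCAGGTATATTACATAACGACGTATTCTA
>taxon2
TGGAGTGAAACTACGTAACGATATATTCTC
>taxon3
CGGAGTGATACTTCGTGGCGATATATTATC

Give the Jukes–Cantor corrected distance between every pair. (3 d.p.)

d(taxon1,taxon2) = 0.441, d(taxon1,taxon3) = 0.572, d(taxon2,taxon3) = 0.233

taxon1–taxon2: 10/30 sites differ → p ≈ 0.333333, d = −0.75 ln(1 − 0.444444) = 0.440839 ≈ 0.441.
taxon1–taxon3: 12/30 sites differ → p = 0.4, d = −0.75 ln(1 − 0.533333) = 0.571605 ≈ 0.572.
taxon2–taxon3: 6/30 sites differ → p = 0.2, d = −0.75 ln(1 − 0.266667) = 0.232617 ≈ 0.233.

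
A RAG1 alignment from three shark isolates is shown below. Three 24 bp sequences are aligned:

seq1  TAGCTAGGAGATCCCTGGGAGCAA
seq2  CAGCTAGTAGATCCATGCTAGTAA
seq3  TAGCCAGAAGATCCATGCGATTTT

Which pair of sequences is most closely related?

seq1 and seq2

seq1–seq2: 6/24 differ, p = 0.250, d = 0.304.
seq1–seq3: 8/24 differ, p = 0.333, d = 0.441.
seq2–seq3: 7/24 differ, p = 0.292, d = 0.369.
The smallest distance is between seq1 and seq2.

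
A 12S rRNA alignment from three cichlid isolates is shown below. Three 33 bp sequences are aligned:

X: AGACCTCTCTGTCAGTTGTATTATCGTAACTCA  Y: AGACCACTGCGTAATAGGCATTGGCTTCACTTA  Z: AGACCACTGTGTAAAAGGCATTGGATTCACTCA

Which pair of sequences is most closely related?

Y and Z

X–Y: 13/33 differ, p = 0.394, d = 0.559.
X–Z: 12/33 differ, p = 0.364, d = 0.497.
Y–Z: 4/33 differ, p = 0.121, d = 0.132.
The smallest distance is between Y and Z.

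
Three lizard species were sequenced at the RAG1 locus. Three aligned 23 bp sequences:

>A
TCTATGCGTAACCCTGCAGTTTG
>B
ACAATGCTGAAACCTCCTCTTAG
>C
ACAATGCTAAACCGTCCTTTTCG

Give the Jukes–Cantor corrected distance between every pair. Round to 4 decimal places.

A–B: 9/23 sites differ → p ≈ 0.391304, d = −0.75 ln(1 − 0.521739) = 0.553199 ≈ 0.5532.
A–C: 9/23 sites differ → p ≈ 0.391304, d = −0.75 ln(1 − 0.521739) = 0.553199 ≈ 0.5532.
B–C: 5/23 sites differ → p ≈ 0.217391, d = −0.75 ln(1 − 0.289855) = 0.256715 ≈ 0.2567.

d(A,B) = 0.5532, d(A,C) = 0.5532, d(B,C) = 0.2567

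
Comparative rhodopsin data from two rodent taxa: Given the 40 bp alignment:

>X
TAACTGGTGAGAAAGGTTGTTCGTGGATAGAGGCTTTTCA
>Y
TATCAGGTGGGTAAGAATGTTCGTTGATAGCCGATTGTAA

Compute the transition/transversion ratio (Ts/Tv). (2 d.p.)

Transitions are A↔G and C↔T; transversions are all other mismatches.
Transitions: 2. Transversions: 10.
R = 2/10 = 0.20.

0.20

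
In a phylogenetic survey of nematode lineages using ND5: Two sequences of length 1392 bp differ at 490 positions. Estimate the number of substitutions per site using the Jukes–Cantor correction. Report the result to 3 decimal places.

p = 490/1392 ≈ 0.352011.
d = −(3/4) ln(1 − 4p/3) = −0.75 ln(1 − 0.469348) = −0.75 ln(0.530652)
  = −0.75 × (-0.633649) = 0.475237 substitutions/site.

0.475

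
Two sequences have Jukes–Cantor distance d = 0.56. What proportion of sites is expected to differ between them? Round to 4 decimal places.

0.3945

p = (3/4)(1 − e^(−4d/3)) = 0.75 × (1 − e^(-0.746667)) = 0.75 × (1 − 0.473944) = 0.394542.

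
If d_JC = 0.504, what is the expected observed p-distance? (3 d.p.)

p = (3/4)(1 − e^(−4d/3)) = 0.75 × (1 − e^(-0.672)) = 0.75 × (1 − 0.510686) = 0.366986.

0.367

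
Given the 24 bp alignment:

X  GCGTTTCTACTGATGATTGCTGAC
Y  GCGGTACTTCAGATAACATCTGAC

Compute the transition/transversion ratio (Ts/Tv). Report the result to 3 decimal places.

Transitions are A↔G and C↔T; transversions are all other mismatches.
Transitions: 2. Transversions: 6.
R = 2/6 = 0.333333… ≈ 0.333 (to 3 d.p.).

0.333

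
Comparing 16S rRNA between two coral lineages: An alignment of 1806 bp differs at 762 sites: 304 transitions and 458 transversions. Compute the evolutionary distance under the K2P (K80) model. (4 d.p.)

P = 304/1806 ≈ 0.168328 and Q = 458/1806 ≈ 0.253599.
Under the Kimura two-parameter model, d = −½ ln(1 − 2P − Q) − ¼ ln(1 − 2Q).
1 − 2P − Q = 0.409745, giving −½ ln(0.409745) = 0.446110.
1 − 2Q = 0.492802, giving −¼ ln(0.492802) = 0.176912.
d = 0.446110 + 0.176912 = 0.623022.

0.6230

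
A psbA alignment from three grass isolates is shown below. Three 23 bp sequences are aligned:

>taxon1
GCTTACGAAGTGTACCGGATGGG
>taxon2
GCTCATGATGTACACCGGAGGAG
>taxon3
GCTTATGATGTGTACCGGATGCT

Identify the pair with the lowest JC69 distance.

taxon1–taxon2: 7/23 differ, p = 0.304, d = 0.390.
taxon1–taxon3: 4/23 differ, p = 0.174, d = 0.198.
taxon2–taxon3: 6/23 differ, p = 0.261, d = 0.321.
The smallest distance is between taxon1 and taxon3.

taxon1 and taxon3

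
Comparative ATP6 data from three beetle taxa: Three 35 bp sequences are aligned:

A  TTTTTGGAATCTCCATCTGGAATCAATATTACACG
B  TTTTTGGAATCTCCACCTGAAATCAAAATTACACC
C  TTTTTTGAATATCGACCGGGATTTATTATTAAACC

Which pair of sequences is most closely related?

A–B: 4/35 differ, p = 0.114, d = 0.124.
A–C: 10/35 differ, p = 0.286, d = 0.360.
B–C: 10/35 differ, p = 0.286, d = 0.360.
The smallest distance is between A and B.

A and B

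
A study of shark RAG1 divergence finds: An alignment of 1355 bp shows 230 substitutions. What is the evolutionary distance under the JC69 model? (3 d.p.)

0.192

p = 230/1355 ≈ 0.169742.
d = −(3/4) ln(1 − 4p/3) = −0.75 ln(1 − 0.226323) = −0.75 ln(0.773677)
  = −0.75 × (-0.256601) = 0.192451 substitutions/site.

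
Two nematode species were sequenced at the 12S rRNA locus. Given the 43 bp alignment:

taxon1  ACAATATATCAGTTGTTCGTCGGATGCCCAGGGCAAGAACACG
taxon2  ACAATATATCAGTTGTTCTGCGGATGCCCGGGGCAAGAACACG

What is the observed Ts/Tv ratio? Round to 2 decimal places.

0.50

Transitions are A↔G and C↔T; transversions are all other mismatches.
Transitions: 1. Transversions: 2.
R = 1/2 = 0.50.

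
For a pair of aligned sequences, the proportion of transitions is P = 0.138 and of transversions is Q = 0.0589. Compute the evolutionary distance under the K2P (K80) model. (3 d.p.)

0.235

Under the Kimura two-parameter model, d = −½ ln(1 − 2P − Q) − ¼ ln(1 − 2Q).
1 − 2P − Q = 0.6651, giving −½ ln(0.6651) = 0.203909.
1 − 2Q = 0.8822, giving −¼ ln(0.8822) = 0.031334.
d = 0.203909 + 0.031334 = 0.235243.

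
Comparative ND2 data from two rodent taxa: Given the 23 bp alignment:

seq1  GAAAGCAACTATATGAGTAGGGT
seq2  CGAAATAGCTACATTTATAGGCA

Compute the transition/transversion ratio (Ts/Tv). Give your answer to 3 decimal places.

Transitions are A↔G and C↔T; transversions are all other mismatches.
Transitions: 6. Transversions: 5.
R = 6/5 = 1.200.

1.200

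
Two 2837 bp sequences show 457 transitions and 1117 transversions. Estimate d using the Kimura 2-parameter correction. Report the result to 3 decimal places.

P = 457/2837 ≈ 0.161086 and Q = 1117/2837 ≈ 0.393726.
Under the Kimura two-parameter model, d = −½ ln(1 − 2P − Q) − ¼ ln(1 − 2Q).
1 − 2P − Q = 0.284102, giving −½ ln(0.284102) = 0.629211.
1 − 2Q = 0.212548, giving −¼ ln(0.212548) = 0.387147.
d = 0.629211 + 0.387147 = 1.016358.

1.016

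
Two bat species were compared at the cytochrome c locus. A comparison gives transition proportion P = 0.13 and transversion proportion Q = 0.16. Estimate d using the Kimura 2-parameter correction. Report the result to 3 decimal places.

Under the Kimura two-parameter model, d = −½ ln(1 − 2P − Q) − ¼ ln(1 − 2Q).
1 − 2P − Q = 0.58, giving −½ ln(0.58) = 0.272364.
1 − 2Q = 0.68, giving −¼ ln(0.68) = 0.096416.
d = 0.272364 + 0.096416 = 0.368780.

0.369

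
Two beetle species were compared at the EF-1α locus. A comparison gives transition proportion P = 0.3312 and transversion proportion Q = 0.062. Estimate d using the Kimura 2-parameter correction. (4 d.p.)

0.6775

Under the Kimura two-parameter model, d = −½ ln(1 − 2P − Q) − ¼ ln(1 − 2Q).
1 − 2P − Q = 0.2756, giving −½ ln(0.2756) = 0.644402.
1 − 2Q = 0.876, giving −¼ ln(0.876) = 0.033097.
d = 0.644402 + 0.033097 = 0.677499.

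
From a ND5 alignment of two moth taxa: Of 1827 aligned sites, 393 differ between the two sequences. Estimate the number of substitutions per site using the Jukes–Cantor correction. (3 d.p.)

p = 393/1827 ≈ 0.215107.
d = −(3/4) ln(1 − 4p/3) = −0.75 ln(1 − 0.286809) = −0.75 ln(0.713191)
  = −0.75 × (-0.338006) = 0.253505 substitutions/site.

0.254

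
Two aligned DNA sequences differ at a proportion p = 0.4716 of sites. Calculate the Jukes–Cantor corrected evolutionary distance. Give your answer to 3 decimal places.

d = −(3/4) ln(1 − 4p/3) = −0.75 ln(1 − 0.6288) = −0.75 ln(0.3712)
  = −0.75 × (-0.991014) = 0.743261 substitutions/site.

0.743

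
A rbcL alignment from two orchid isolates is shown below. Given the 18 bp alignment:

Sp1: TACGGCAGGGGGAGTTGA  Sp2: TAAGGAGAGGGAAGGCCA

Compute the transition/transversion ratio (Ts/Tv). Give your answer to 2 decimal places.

Transitions are A↔G and C↔T; transversions are all other mismatches.
Transitions: 4. Transversions: 4.
R = 4/4 = 1.00.

1.00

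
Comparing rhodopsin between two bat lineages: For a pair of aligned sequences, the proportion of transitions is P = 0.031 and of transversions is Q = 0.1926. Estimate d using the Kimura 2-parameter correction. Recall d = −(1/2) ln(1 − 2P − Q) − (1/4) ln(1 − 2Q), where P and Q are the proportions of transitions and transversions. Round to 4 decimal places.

Under the Kimura two-parameter model, d = −½ ln(1 − 2P − Q) − ¼ ln(1 − 2Q).
1 − 2P − Q = 0.7454, giving −½ ln(0.7454) = 0.146917.
1 − 2Q = 0.6148, giving −¼ ln(0.6148) = 0.121615.
d = 0.146917 + 0.121615 = 0.268532.

0.2685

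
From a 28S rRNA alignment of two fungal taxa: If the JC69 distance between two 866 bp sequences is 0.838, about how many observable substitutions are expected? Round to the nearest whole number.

Invert JC69: p = (3/4)(1 − e^(−4d/3)) = 0.75 × (1 − e^(-1.117333)) = 0.75 × (1 − 0.327151) = 0.504637.
Expected differing sites = pL ≈ 0.504637 × 866 = 437.015642 ≈ 437.

437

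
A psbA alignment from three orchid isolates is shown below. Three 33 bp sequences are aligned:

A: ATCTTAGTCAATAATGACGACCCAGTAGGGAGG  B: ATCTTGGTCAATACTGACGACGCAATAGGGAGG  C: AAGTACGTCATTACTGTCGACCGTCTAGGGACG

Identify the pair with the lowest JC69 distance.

A and B

A–B: 4/33 differ, p = 0.121, d = 0.132.
A–C: 11/33 differ, p = 0.333, d = 0.441.
B–C: 11/33 differ, p = 0.333, d = 0.441.
The smallest distance is between A and B.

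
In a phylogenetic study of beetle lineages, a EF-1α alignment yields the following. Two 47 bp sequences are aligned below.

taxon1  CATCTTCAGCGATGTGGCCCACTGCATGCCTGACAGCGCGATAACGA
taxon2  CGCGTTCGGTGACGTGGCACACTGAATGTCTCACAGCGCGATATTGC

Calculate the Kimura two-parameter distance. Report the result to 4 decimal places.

0.3509

Of 47 sites, 7 differences are transitions and 6 are transversions, so P = 7/47 ≈ 0.148936 and Q = 6/47 ≈ 0.12766.
Under the Kimura two-parameter model, d = −½ ln(1 − 2P − Q) − ¼ ln(1 − 2Q).
1 − 2P − Q = 0.574468, giving −½ ln(0.574468) = 0.277155.
1 − 2Q = 0.74468, giving −¼ ln(0.74468) = 0.073700.
d = 0.277155 + 0.073700 = 0.350855.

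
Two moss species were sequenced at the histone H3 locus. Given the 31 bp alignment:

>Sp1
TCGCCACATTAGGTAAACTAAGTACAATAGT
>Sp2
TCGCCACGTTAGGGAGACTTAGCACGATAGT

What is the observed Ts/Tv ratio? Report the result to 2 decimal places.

2.00

Transitions are A↔G and C↔T; transversions are all other mismatches.
Transitions: 4. Transversions: 2.
R = 4/2 = 2.00.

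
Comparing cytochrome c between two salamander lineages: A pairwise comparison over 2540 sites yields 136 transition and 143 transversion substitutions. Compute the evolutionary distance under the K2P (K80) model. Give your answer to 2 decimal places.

0.12

P = 136/2540 ≈ 0.053543 and Q = 143/2540 ≈ 0.056299.
Under the Kimura two-parameter model, d = −½ ln(1 − 2P − Q) − ¼ ln(1 − 2Q).
1 − 2P − Q = 0.836615, giving −½ ln(0.836615) = 0.089196.
1 − 2Q = 0.887402, giving −¼ ln(0.887402) = 0.029864.
d = 0.089196 + 0.029864 = 0.119060.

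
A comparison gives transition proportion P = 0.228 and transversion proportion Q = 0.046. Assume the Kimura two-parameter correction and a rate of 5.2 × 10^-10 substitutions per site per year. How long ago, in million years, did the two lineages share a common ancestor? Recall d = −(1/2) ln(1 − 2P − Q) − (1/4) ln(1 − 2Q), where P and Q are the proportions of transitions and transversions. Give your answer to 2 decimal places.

358.37

Under the Kimura two-parameter model, d = −½ ln(1 − 2P − Q) − ¼ ln(1 − 2Q).
1 − 2P − Q = 0.498, giving −½ ln(0.498) = 0.348578.
1 − 2Q = 0.908, giving −¼ ln(0.908) = 0.024128.
d = 0.348578 + 0.024128 = 0.372706.
Under a molecular clock d = 2μt, so t = d/(2μ) = 0.372706 / (2 × 5.2 × 10^-10) = 358.37 million years.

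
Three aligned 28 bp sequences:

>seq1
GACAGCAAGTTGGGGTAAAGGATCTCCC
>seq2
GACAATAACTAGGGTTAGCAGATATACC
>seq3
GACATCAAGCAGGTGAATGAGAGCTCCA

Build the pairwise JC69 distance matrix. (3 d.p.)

seq1–seq2: 10/28 sites differ → p ≈ 0.357143, d = −0.75 ln(1 − 0.476191) = 0.484971 ≈ 0.485.
seq1–seq3: 10/28 sites differ → p ≈ 0.357143, d = −0.75 ln(1 − 0.476191) = 0.484971 ≈ 0.485.
seq2–seq3: 13/28 sites differ → p ≈ 0.464286, d = −0.75 ln(1 − 0.619048) = 0.723811 ≈ 0.724.

d(seq1,seq2) = 0.485, d(seq1,seq3) = 0.485, d(seq2,seq3) = 0.724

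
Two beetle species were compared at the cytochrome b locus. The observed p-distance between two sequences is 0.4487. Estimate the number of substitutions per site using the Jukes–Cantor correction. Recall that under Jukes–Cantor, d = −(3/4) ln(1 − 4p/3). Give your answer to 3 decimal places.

0.684

d = −(3/4) ln(1 − 4p/3) = −0.75 ln(1 − 0.598267) = −0.75 ln(0.401733)
  = −0.75 × (-0.911968) = 0.683976 substitutions/site.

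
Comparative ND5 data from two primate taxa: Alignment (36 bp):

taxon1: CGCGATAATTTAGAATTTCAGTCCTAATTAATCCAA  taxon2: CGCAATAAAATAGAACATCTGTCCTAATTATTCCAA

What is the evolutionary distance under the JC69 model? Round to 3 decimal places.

The sequences differ at 7 of 36 sites (4, 9, 10, 16, 17, 20, 31), so p = 7/36 ≈ 0.194444.
d = −(3/4) ln(1 − 4p/3) = −0.75 ln(1 − 0.259259) = −0.75 ln(0.740741)
  = −0.75 × (-0.300104) = 0.225078 substitutions/site.

0.225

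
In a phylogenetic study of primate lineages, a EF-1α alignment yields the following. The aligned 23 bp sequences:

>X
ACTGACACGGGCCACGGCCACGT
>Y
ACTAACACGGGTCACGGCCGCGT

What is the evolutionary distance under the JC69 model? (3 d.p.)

0.143

The sequences differ at 3 of 23 sites (4, 12, 20), so p = 3/23 ≈ 0.130435.
d = −(3/4) ln(1 − 4p/3) = −0.75 ln(1 − 0.173913) = −0.75 ln(0.826087)
  = −0.75 × (-0.191055) = 0.143291 substitutions/site.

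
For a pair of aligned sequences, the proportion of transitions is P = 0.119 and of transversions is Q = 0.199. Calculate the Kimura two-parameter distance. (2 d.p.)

0.41

Under the Kimura two-parameter model, d = −½ ln(1 − 2P − Q) − ¼ ln(1 − 2Q).
1 − 2P − Q = 0.563, giving −½ ln(0.563) = 0.287238.
1 − 2Q = 0.602, giving −¼ ln(0.602) = 0.126874.
d = 0.287238 + 0.126874 = 0.414112.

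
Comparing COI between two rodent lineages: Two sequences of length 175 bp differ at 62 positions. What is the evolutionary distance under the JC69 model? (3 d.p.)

0.480

p = 62/175 ≈ 0.354286.
d = −(3/4) ln(1 − 4p/3) = −0.75 ln(1 − 0.472381) = −0.75 ln(0.527619)
  = −0.75 × (-0.639381) = 0.479536 substitutions/site.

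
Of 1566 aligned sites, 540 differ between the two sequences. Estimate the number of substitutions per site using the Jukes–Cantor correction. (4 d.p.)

p = 540/1566 ≈ 0.344828.
d = −(3/4) ln(1 − 4p/3) = −0.75 ln(1 − 0.459771) = −0.75 ln(0.540229)
  = −0.75 × (-0.615762) = 0.461822 substitutions/site.

0.4618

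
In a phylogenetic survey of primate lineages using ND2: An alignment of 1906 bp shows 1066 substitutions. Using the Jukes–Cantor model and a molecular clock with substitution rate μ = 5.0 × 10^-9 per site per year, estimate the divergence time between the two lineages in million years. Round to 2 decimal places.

102.70

p = 1066/1906 ≈ 0.559286.
d = −(3/4) ln(1 − 4p/3) = −0.75 ln(1 − 0.745715) = −0.75 ln(0.254285)
  = −0.75 × (-1.369300) = 1.026975 substitutions/site.
Under a molecular clock d = 2μt, so t = d/(2μ) = 1.026975 / (2 × 5.0 × 10^-9) = 102.70 million years.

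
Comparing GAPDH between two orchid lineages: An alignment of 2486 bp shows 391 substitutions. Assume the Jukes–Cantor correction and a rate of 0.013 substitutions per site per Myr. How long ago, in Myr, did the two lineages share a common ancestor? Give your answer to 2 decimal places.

6.79

p = 391/2486 ≈ 0.157281.
d = −(3/4) ln(1 − 4p/3) = −0.75 ln(1 − 0.209708) = −0.75 ln(0.790292)
  = −0.75 × (-0.235353) = 0.176515 substitutions/site.
Under a molecular clock d = 2μt, so t = d/(2μ) = 0.176515 / (2 × 0.013) = 6.79 Myr.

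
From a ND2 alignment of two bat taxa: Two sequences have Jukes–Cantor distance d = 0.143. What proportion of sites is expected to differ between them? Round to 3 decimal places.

p = (3/4)(1 − e^(−4d/3)) = 0.75 × (1 − e^(-0.190667)) = 0.75 × (1 − 0.826408) = 0.130194.

0.130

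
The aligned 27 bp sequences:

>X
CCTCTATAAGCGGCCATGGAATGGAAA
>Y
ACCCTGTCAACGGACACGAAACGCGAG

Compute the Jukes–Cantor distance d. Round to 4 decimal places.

The sequences differ at 12 of 27 sites, so p = 12/27 ≈ 0.444444.
d = −(3/4) ln(1 − 4p/3) = −0.75 ln(1 − 0.592592) = −0.75 ln(0.407408)
  = −0.75 × (-0.897940) = 0.673455 substitutions/site.

0.6735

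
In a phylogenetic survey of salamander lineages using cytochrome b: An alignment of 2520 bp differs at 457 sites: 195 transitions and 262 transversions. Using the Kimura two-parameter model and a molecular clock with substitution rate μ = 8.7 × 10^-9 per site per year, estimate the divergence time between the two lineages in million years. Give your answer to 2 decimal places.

11.95

P = 195/2520 ≈ 0.077381 and Q = 262/2520 ≈ 0.103968.
Under the Kimura two-parameter model, d = −½ ln(1 − 2P − Q) − ¼ ln(1 − 2Q).
1 − 2P − Q = 0.74127, giving −½ ln(0.74127) = 0.149695.
1 − 2Q = 0.792064, giving −¼ ln(0.792064) = 0.058278.
d = 0.149695 + 0.058278 = 0.207973.
Under a molecular clock d = 2μt, so t = d/(2μ) = 0.207973 / (2 × 8.7 × 10^-9) = 11.95 million years.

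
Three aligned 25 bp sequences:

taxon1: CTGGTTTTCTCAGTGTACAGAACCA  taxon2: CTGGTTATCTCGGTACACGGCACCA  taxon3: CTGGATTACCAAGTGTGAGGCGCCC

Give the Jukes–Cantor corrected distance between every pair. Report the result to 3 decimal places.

d(taxon1,taxon2) = 0.289, d(taxon1,taxon3) = 0.572, d(taxon2,taxon3) = 0.766

taxon1–taxon2: 6/25 sites differ → p = 0.24, d = −0.75 ln(1 − 0.32) = 0.289247 ≈ 0.289.
taxon1–taxon3: 10/25 sites differ → p = 0.4, d = −0.75 ln(1 − 0.533333) = 0.571605 ≈ 0.572.
taxon2–taxon3: 12/25 sites differ → p = 0.48, d = −0.75 ln(1 − 0.64) = 0.766238 ≈ 0.766.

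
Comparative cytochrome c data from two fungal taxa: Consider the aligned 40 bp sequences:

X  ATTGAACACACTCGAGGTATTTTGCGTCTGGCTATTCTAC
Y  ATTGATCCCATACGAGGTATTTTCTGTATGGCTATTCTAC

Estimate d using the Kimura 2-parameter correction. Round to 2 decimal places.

Of 40 sites, 2 differences are transitions and 5 are transversions, so P = 2/40 = 0.05 and Q = 5/40 = 0.125.
Under the Kimura two-parameter model, d = −½ ln(1 − 2P − Q) − ¼ ln(1 − 2Q).
1 − 2P − Q = 0.775, giving −½ ln(0.775) = 0.127446.
1 − 2Q = 0.75, giving −¼ ln(0.75) = 0.071921.
d = 0.127446 + 0.071921 = 0.199367.

0.20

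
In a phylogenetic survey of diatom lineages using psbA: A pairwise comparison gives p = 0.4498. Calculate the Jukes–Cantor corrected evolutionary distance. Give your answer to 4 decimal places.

d = −(3/4) ln(1 − 4p/3) = −0.75 ln(1 − 0.599733) = −0.75 ln(0.400267)
  = −0.75 × (-0.915623) = 0.686717 substitutions/site.

0.6867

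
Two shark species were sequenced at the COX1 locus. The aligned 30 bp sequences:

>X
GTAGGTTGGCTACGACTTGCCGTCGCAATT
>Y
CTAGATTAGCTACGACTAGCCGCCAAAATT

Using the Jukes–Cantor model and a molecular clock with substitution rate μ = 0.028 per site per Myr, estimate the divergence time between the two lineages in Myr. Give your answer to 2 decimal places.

4.99

The sequences differ at 7 of 30 sites (1, 5, 8, 18, 23, 25, 26), so p = 7/30 ≈ 0.233333.
d = −(3/4) ln(1 − 4p/3) = −0.75 ln(1 − 0.311111) = −0.75 ln(0.688889)
  = −0.75 × (-0.372675) = 0.279506 substitutions/site.
Under a molecular clock d = 2μt, so t = d/(2μ) = 0.279506 / (2 × 0.028) = 4.99 Myr.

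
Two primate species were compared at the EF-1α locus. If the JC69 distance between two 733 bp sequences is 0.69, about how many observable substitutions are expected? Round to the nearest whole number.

331

Invert JC69: p = (3/4)(1 − e^(−4d/3)) = 0.75 × (1 − e^(-0.92)) = 0.75 × (1 − 0.398519) = 0.451111.
Expected differing sites = pL ≈ 0.451111 × 733 = 330.664363 ≈ 331.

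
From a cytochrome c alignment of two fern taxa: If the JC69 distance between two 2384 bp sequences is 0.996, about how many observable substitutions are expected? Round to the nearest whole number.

1314

Invert JC69: p = (3/4)(1 − e^(−4d/3)) = 0.75 × (1 − e^(-1.328)) = 0.75 × (1 − 0.265007) = 0.551245.
Expected differing sites = pL ≈ 0.551245 × 2384 = 1314.16808 ≈ 1314.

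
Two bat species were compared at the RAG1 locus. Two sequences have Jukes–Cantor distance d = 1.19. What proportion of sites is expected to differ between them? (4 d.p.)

0.5965

p = (3/4)(1 − e^(−4d/3)) = 0.75 × (1 − e^(-1.586667)) = 0.75 × (1 − 0.204606) = 0.596546.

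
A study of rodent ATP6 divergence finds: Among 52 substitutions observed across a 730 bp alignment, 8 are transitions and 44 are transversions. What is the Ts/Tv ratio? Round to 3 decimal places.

0.182

R = 8/44 = 0.181818… ≈ 0.182 (to 3 d.p.).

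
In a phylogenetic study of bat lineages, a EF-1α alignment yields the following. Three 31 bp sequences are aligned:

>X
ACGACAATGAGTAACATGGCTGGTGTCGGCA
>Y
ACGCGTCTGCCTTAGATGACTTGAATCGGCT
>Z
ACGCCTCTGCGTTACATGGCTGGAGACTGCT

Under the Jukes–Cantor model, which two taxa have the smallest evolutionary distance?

Y and Z

X–Y: 13/31 differ, p = 0.419, d = 0.614.
X–Z: 9/31 differ, p = 0.290, d = 0.367.
Y–Z: 8/31 differ, p = 0.258, d = 0.316.
The smallest distance is between Y and Z.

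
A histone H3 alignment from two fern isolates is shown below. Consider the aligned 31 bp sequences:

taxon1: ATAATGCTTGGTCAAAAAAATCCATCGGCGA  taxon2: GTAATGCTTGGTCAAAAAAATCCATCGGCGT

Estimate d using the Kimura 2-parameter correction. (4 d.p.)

Of 31 sites, 1 differences are transitions and 1 are transversions, so P = 1/31 ≈ 0.032258 and Q = 1/31 ≈ 0.032258.
Under the Kimura two-parameter model, d = −½ ln(1 − 2P − Q) − ¼ ln(1 − 2Q).
1 − 2P − Q = 0.903226, giving −½ ln(0.903226) = 0.050891.
1 − 2Q = 0.935484, giving −¼ ln(0.935484) = 0.016673.
d = 0.050891 + 0.016673 = 0.067564.

0.0676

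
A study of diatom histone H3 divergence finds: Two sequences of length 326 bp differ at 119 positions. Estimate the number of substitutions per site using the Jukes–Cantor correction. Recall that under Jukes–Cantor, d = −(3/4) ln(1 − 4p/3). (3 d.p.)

p = 119/326 ≈ 0.365031.
d = −(3/4) ln(1 − 4p/3) = −0.75 ln(1 − 0.486708) = −0.75 ln(0.513292)
  = −0.75 × (-0.666910) = 0.500183 substitutions/site.

0.500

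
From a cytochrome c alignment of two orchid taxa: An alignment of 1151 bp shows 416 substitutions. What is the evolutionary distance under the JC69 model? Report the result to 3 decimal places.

p = 416/1151 ≈ 0.361425.
d = −(3/4) ln(1 − 4p/3) = −0.75 ln(1 − 0.4819) = −0.75 ln(0.5181)
  = −0.75 × (-0.657587) = 0.493190 substitutions/site.

0.493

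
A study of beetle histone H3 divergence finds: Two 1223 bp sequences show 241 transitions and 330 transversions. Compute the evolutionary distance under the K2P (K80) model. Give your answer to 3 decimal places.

0.739

P = 241/1223 ≈ 0.197056 and Q = 330/1223 ≈ 0.269828.
Under the Kimura two-parameter model, d = −½ ln(1 − 2P − Q) − ¼ ln(1 − 2Q).
1 − 2P − Q = 0.33606, giving −½ ln(0.33606) = 0.545233.
1 − 2Q = 0.460344, giving −¼ ln(0.460344) = 0.193945.
d = 0.545233 + 0.193945 = 0.739178.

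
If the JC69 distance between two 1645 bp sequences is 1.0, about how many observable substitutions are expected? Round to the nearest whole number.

909

Invert JC69: p = (3/4)(1 − e^(−4d/3)) = 0.75 × (1 − e^(-1.333333)) = 0.75 × (1 − 0.263597) = 0.552302.
Expected differing sites = pL ≈ 0.552302 × 1645 = 908.53679 ≈ 909.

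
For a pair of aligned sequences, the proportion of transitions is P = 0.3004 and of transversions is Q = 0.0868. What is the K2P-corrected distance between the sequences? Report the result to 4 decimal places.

Under the Kimura two-parameter model, d = −½ ln(1 − 2P − Q) − ¼ ln(1 − 2Q).
1 − 2P − Q = 0.3124, giving −½ ln(0.3124) = 0.581735.
1 − 2Q = 0.8264, giving −¼ ln(0.8264) = 0.047669.
d = 0.581735 + 0.047669 = 0.629404.

0.6294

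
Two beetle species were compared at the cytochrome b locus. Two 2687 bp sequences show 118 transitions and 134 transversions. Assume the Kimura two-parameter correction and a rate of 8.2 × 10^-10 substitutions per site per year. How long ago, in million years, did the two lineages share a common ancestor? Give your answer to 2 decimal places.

61.19

P = 118/2687 ≈ 0.043915 and Q = 134/2687 ≈ 0.04987.
Under the Kimura two-parameter model, d = −½ ln(1 − 2P − Q) − ¼ ln(1 − 2Q).
1 − 2P − Q = 0.8623, giving −½ ln(0.8623) = 0.074076.
1 − 2Q = 0.90026, giving −¼ ln(0.90026) = 0.026268.
d = 0.074076 + 0.026268 = 0.100344.
Under a molecular clock d = 2μt, so t = d/(2μ) = 0.100344 / (2 × 8.2 × 10^-10) = 61.19 million years.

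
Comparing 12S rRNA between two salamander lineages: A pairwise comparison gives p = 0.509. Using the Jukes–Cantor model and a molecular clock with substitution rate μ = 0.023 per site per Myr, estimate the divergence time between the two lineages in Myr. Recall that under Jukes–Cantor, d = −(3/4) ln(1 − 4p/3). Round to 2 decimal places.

d = −(3/4) ln(1 − 4p/3) = −0.75 ln(1 − 0.678667) = −0.75 ln(0.321333)
  = −0.75 × (-1.135277) = 0.851458 substitutions/site.
Under a molecular clock d = 2μt, so t = d/(2μ) = 0.851458 / (2 × 0.023) = 18.51 Myr.

18.51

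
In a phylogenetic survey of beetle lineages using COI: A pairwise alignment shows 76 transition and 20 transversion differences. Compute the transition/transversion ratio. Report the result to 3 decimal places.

R = 76/20 = 3.800.

3.800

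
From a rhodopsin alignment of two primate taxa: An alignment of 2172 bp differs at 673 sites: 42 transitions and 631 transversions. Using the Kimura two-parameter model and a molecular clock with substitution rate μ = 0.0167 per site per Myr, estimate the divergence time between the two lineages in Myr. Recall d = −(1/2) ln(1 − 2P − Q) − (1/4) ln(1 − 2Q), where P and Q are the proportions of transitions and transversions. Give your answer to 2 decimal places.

P = 42/2172 ≈ 0.019337 and Q = 631/2172 ≈ 0.290516.
Under the Kimura two-parameter model, d = −½ ln(1 − 2P − Q) − ¼ ln(1 − 2Q).
1 − 2P − Q = 0.67081, giving −½ ln(0.67081) = 0.199635.
1 − 2Q = 0.418968, giving −¼ ln(0.418968) = 0.217490.
d = 0.199635 + 0.217490 = 0.417125.
Under a molecular clock d = 2μt, so t = d/(2μ) = 0.417125 / (2 × 0.0167) = 12.49 Myr.

12.49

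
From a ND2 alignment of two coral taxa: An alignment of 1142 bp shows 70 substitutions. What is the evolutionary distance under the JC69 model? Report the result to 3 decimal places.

0.064

p = 70/1142 ≈ 0.061296.
d = −(3/4) ln(1 − 4p/3) = −0.75 ln(1 − 0.081728) = −0.75 ln(0.918272)
  = −0.75 × (-0.085262) = 0.063947 substitutions/site.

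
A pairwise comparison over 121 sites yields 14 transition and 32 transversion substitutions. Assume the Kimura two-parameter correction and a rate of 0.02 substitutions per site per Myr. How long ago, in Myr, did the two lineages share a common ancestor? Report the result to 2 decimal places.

P = 14/121 ≈ 0.115702 and Q = 32/121 ≈ 0.264463.
Under the Kimura two-parameter model, d = −½ ln(1 − 2P − Q) − ¼ ln(1 − 2Q).
1 − 2P − Q = 0.504133, giving −½ ln(0.504133) = 0.342458.
1 − 2Q = 0.471074, giving −¼ ln(0.471074) = 0.188185.
d = 0.342458 + 0.188185 = 0.530643.
Under a molecular clock d = 2μt, so t = d/(2μ) = 0.530643 / (2 × 0.02) = 13.27 Myr.

13.27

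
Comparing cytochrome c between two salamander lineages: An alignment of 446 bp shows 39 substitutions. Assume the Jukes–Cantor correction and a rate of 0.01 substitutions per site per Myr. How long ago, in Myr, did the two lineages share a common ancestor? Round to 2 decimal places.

4.65

p = 39/446 ≈ 0.087444.
d = −(3/4) ln(1 − 4p/3) = −0.75 ln(1 − 0.116592) = −0.75 ln(0.883408)
  = −0.75 × (-0.123968) = 0.092976 substitutions/site.
Under a molecular clock d = 2μt, so t = d/(2μ) = 0.092976 / (2 × 0.01) = 4.65 Myr.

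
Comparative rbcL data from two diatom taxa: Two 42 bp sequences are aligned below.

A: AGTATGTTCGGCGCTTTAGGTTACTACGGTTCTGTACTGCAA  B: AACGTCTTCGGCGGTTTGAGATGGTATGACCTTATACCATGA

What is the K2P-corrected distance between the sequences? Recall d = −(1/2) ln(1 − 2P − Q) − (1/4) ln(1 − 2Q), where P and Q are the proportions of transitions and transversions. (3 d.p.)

Of 42 sites, 16 differences are transitions and 4 are transversions, so P = 16/42 ≈ 0.380952 and Q = 4/42 ≈ 0.095238.
Under the Kimura two-parameter model, d = −½ ln(1 − 2P − Q) − ¼ ln(1 − 2Q).
1 − 2P − Q = 0.142858, giving −½ ln(0.142858) = 0.972952.
1 − 2Q = 0.809524, giving −¼ ln(0.809524) = 0.052827.
d = 0.972952 + 0.052827 = 1.025779.

1.026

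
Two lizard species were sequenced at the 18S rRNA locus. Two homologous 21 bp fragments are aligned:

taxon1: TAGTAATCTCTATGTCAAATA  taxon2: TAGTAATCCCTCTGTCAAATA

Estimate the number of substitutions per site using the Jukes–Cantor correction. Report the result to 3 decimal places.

0.102

The sequences differ at 2 of 21 sites (9, 12), so p = 2/21 ≈ 0.095238.
d = −(3/4) ln(1 − 4p/3) = −0.75 ln(1 − 0.126984) = −0.75 ln(0.873016)
  = −0.75 × (-0.135801) = 0.101851 substitutions/site.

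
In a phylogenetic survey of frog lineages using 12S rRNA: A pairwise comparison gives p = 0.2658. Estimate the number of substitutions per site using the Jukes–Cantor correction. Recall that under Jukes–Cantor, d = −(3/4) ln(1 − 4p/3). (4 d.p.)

d = −(3/4) ln(1 − 4p/3) = −0.75 ln(1 − 0.3544) = −0.75 ln(0.6456)
  = −0.75 × (-0.437575) = 0.328181 substitutions/site.

0.3282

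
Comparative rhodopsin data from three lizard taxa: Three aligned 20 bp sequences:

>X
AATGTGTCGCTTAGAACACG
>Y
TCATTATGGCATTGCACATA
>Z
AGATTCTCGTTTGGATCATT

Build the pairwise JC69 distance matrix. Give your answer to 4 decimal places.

X–Y: 11/20 sites differ → p = 0.55, d = −0.75 ln(1 − 0.733333) = 0.991316 ≈ 0.9913.
X–Z: 9/20 sites differ → p = 0.45, d = −0.75 ln(1 − 0.6) = 0.687218 ≈ 0.6872.
Y–Z: 10/20 sites differ → p = 0.5, d = −0.75 ln(1 − 0.666667) = 0.823960 ≈ 0.8240.

d(X,Y) = 0.9913, d(X,Z) = 0.6872, d(Y,Z) = 0.8240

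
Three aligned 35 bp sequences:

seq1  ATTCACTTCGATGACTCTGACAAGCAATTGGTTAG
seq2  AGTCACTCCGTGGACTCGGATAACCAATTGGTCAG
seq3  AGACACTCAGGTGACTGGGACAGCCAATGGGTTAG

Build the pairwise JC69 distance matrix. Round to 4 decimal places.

d(seq1,seq2) = 0.2726, d(seq1,seq3) = 0.3597, d(seq2,seq3) = 0.3149

seq1–seq2: 8/35 sites differ → p ≈ 0.228571, d = −0.75 ln(1 − 0.304761) = 0.272625 ≈ 0.2726.
seq1–seq3: 10/35 sites differ → p ≈ 0.285714, d = −0.75 ln(1 − 0.380952) = 0.359679 ≈ 0.3597.
seq2–seq3: 9/35 sites differ → p ≈ 0.257143, d = −0.75 ln(1 − 0.342857) = 0.314890 ≈ 0.3149.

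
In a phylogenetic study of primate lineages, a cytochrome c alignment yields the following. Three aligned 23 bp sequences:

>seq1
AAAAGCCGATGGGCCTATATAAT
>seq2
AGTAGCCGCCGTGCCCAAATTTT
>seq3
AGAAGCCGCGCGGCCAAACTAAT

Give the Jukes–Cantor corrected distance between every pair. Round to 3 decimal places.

seq1–seq2: 9/23 sites differ → p ≈ 0.391304, d = −0.75 ln(1 − 0.521739) = 0.553199 ≈ 0.553.
seq1–seq3: 7/23 sites differ → p ≈ 0.304348, d = −0.75 ln(1 − 0.405797) = 0.390401 ≈ 0.390.
seq2–seq3: 8/23 sites differ → p ≈ 0.347826, d = −0.75 ln(1 − 0.463768) = 0.467391 ≈ 0.467.

d(seq1,seq2) = 0.553, d(seq1,seq3) = 0.390, d(seq2,seq3) = 0.467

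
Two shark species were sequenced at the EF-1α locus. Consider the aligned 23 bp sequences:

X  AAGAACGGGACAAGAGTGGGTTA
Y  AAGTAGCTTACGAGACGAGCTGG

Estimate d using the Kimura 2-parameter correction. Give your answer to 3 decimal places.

0.910

Of 23 sites, 3 differences are transitions and 9 are transversions, so P = 3/23 ≈ 0.130435 and Q = 9/23 ≈ 0.391304.
Under the Kimura two-parameter model, d = −½ ln(1 − 2P − Q) − ¼ ln(1 − 2Q).
1 − 2P − Q = 0.347826, giving −½ ln(0.347826) = 0.528026.
1 − 2Q = 0.217392, giving −¼ ln(0.217392) = 0.381513.
d = 0.528026 + 0.381513 = 0.909539.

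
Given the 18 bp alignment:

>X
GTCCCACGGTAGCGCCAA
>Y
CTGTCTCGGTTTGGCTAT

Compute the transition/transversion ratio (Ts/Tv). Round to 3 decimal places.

0.286

Transitions are A↔G and C↔T; transversions are all other mismatches.
Transitions: 2. Transversions: 7.
R = 2/7 = 0.285714… ≈ 0.286 (to 3 d.p.).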